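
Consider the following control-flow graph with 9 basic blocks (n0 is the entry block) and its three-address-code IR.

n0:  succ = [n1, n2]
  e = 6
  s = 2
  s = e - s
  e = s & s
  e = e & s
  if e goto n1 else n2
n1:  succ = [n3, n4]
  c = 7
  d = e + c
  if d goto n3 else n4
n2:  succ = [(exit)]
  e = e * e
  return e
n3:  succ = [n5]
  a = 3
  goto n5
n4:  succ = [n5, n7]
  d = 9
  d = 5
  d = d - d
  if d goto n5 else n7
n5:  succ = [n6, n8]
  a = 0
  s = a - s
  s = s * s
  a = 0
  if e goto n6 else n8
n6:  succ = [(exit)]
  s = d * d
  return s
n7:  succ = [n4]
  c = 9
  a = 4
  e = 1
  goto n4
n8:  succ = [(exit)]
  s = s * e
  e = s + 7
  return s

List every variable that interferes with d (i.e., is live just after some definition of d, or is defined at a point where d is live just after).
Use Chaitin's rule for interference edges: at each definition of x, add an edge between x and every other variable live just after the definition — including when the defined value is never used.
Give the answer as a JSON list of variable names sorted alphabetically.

Answer: ["a", "e", "s"]

Derivation:
Block summaries:
  n0: def={e,s} ue=∅
  n1: def={c,d} ue={e}
  n2: def={e} ue={e}
  n3: def={a} ue=∅
  n4: def={d} ue=∅
  n5: def={a,s} ue={e,s}
  n6: def={s} ue={d}
  n7: def={a,c,e} ue=∅
  n8: def={e,s} ue={e,s}

Backward fixpoint:
  n0: in=∅ out={e,s}
  n1: in={e,s} out={d,e,s}
  n2: in={e} out=∅
  n3: in={d,e,s} out={d,e,s}
  n4: in={e,s} out={d,e,s}
  n5: in={d,e,s} out={d,e,s}
  n6: in={d} out=∅
  n7: in={s} out={e,s}
  n8: in={e,s} out=∅

Conflict graph:
  a — {d,e,s}
  c — {e,s}
  d — {a,e,s}
  e — {a,c,d,s}
  s — {a,c,d,e}

N(d) = ["a", "e", "s"]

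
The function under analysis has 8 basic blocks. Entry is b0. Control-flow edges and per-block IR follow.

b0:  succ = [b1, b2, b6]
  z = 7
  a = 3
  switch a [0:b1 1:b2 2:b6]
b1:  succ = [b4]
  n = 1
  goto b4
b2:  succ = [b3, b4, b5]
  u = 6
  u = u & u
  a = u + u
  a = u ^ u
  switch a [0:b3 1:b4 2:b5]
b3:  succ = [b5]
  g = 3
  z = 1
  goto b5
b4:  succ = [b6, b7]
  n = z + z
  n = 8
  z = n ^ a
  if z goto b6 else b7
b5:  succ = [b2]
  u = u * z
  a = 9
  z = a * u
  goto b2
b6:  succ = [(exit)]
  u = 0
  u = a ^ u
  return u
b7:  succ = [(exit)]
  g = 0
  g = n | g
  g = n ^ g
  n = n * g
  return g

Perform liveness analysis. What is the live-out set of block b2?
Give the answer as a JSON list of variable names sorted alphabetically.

Per-block:
  b0 def {a,z} use ∅
  b1 def {n} use ∅
  b2 def {a,u} use ∅
  b3 def {g,z} use ∅
  b4 def {n,z} use {a,z}
  b5 def {a,u,z} use {u,z}
  b6 def {u} use {a}
  b7 def {g,n} use {n}

Backward fixpoint:
  b0: in=∅ out={a,z}
  b1: in={a,z} out={a,z}
  b2: in={z} out={a,u,z}
  b3: in={u} out={u,z}
  b4: in={a,z} out={a,n}
  b5: in={u,z} out={z}
  b6: in={a} out=∅
  b7: in={n} out=∅

live-out(b2) = ["a", "u", "z"]

Answer: ["a", "u", "z"]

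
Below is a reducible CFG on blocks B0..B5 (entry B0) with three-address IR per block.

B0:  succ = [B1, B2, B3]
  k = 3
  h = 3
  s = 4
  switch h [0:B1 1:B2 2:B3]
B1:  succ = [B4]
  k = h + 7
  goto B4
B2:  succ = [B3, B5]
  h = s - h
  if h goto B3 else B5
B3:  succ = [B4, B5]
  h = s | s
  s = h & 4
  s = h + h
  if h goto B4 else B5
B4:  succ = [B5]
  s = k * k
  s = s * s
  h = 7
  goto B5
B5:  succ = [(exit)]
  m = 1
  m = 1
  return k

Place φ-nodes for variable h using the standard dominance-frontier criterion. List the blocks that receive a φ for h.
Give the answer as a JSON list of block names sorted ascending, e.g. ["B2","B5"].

Answer: ["B3", "B4", "B5"]

Derivation:
idom tree: B1←B0 B2←B0 B3←B0 B4←B0 B5←B0
Dom∩ at merges:
  B3: preds {B0,B2}: {B0} ∩ {B0,B2} = {B0}; idom=B0
  B4: preds {B1,B3}: {B0,B1} ∩ {B0,B3} = {B0}; idom=B0
  B5: preds {B2,B3,B4}: {B0,B2} ∩ {B0,B3} ∩ {B0,B4} = {B0}; idom=B0

DF derivation:
  join B3 pred B0: · stop@B0
  join B3 pred B2: B2 stop@B0
  join B4 pred B1: B1 stop@B0
  join B4 pred B3: B3 stop@B0
  join B5 pred B2: B2 stop@B0
  join B5 pred B3: B3 stop@B0
  join B5 pred B4: B4 stop@B0
  DF(B0)=∅
  DF(B1)={B4}
  DF(B2)={B3,B5}
  DF(B3)={B4,B5}
  DF(B4)={B5}
  DF(B5)=∅

φ for h: defs {B0,B2,B3,B4}
  DF⁺ = {B3,B4,B5}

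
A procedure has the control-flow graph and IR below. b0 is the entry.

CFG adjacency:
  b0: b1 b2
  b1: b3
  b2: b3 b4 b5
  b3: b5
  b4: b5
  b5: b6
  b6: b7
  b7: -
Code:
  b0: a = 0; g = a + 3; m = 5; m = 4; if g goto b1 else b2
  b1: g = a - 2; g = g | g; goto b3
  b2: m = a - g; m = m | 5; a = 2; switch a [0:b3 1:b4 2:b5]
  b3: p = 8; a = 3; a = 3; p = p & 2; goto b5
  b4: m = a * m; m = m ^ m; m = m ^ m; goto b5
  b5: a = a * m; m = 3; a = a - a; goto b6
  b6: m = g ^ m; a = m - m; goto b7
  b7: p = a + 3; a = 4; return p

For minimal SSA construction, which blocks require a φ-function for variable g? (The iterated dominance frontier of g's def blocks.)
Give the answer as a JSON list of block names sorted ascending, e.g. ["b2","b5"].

idom tree: b1←b0 b2←b0 b3←b0 b4←b2 b5←b0 b6←b5 b7←b6
Join-block Dom:
  b3: preds {b1,b2}: {b0,b1} ∩ {b0,b2} = {b0}; idom=b0
  b5: preds {b2,b3,b4}: {b0,b2} ∩ {b0,b3} ∩ {b0,b2,b4} = {b0}; idom=b0

DF derivation:
  join b3 pred b1: b1 stop@b0
  join b3 pred b2: b2 stop@b0
  join b5 pred b2: b2 stop@b0
  join b5 pred b3: b3 stop@b0
  join b5 pred b4: b4→b2 stop@b0
  b0: DF=∅
  b1: DF={b3}
  b2: DF={b3,b5}
  b3: DF={b5}
  b4: DF={b5}
  b5: DF=∅
  b6: DF=∅
  b7: DF=∅

φ for g: defs {b0,b1}
  DF⁺ = {b3,b5}

Answer: ["b3", "b5"]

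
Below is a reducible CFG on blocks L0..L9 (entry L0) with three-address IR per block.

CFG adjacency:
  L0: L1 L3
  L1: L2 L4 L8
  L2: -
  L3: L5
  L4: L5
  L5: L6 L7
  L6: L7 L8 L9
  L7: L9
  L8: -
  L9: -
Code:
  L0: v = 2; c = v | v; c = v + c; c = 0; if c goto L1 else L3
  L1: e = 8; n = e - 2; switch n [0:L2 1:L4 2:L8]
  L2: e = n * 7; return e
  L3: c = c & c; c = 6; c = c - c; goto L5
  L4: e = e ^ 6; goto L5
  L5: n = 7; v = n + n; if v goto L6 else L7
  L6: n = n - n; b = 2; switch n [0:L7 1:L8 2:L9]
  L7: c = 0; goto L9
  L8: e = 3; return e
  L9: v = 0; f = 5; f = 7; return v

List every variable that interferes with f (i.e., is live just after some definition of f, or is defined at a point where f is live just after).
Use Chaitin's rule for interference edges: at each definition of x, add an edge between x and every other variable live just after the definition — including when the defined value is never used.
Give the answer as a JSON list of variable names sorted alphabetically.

Answer: ["v"]

Derivation:
Per-block:
  L0 def {c,v} use ∅
  L1 def {e,n} use ∅
  L2 def {e} use {n}
  L3 def {c} use {c}
  L4 def {e} use {e}
  L5 def {n,v} use ∅
  L6 def {b,n} use {n}
  L7 def {c} use ∅
  L8 def {e} use ∅
  L9 def {f,v} use ∅

Liveness:
  L0: in=∅ out={c}
  L1: in=∅ out={e,n}
  L2: in={n} out=∅
  L3: in={c} out=∅
  L4: in={e} out=∅
  L5: in=∅ out={n}
  L6: in={n} out=∅
  L7: in=∅ out=∅
  L8: in=∅ out=∅
  L9: in=∅ out=∅

Interference:
  b↔{n}
  c↔{v}
  e↔{n}
  f↔{v}
  n↔{b,e,v}
  v↔{c,f,n}

N(f) = ["v"]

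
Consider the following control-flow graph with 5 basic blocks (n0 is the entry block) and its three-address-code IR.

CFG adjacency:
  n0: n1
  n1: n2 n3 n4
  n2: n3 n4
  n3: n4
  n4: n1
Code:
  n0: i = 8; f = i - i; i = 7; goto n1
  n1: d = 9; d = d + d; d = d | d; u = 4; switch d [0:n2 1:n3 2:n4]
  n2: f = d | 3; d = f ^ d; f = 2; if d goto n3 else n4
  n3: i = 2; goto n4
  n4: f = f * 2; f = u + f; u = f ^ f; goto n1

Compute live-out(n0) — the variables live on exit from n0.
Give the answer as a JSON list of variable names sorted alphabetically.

Answer: ["f"]

Analysis:
Per-block:
  n0 def {f,i} use ∅
  n1 def {d,u} use ∅
  n2 def {d,f} use {d}
  n3 def {i} use ∅
  n4 def {f,u} use {f,u}

Live sets:
  n0 li=∅ lo={f}
  n1 li={f} lo={d,f,u}
  n2 li={d,u} lo={f,u}
  n3 li={f,u} lo={f,u}
  n4 li={f,u} lo={f}

live-out(n0) = ["f"]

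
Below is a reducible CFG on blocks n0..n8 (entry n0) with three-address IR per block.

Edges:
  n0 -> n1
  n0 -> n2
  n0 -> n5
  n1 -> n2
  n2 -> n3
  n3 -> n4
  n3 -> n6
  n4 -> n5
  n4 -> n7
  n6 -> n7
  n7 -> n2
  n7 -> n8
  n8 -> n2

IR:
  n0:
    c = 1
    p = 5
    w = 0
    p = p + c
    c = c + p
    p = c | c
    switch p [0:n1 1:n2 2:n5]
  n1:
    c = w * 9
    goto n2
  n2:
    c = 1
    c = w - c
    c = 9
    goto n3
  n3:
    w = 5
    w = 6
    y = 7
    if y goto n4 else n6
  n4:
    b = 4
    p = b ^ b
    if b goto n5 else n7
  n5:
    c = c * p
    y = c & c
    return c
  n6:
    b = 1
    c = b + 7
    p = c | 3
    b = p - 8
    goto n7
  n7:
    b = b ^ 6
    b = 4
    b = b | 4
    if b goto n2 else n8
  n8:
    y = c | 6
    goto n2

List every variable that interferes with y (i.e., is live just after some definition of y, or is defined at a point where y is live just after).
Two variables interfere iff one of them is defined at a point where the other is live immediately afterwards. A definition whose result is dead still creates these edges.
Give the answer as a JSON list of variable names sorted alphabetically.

Answer: ["c", "w"]

Working:
def/use:
  n0: def={c,p,w} ue=∅
  n1: def={c} ue={w}
  n2: def={c} ue={w}
  n3: def={w,y} ue=∅
  n4: def={b,p} ue=∅
  n5: def={c,y} ue={c,p}
  n6: def={b,c,p} ue=∅
  n7: def={b} ue={b}
  n8: def={y} ue={c}

Liveness:
  n0 li=∅ lo={c,p,w}
  n1 li={w} lo={w}
  n2 li={w} lo={c}
  n3 li={c} lo={c,w}
  n4 li={c,w} lo={b,c,p,w}
  n5 li={c,p} lo=∅
  n6 li={w} lo={b,c,w}
  n7 li={b,c,w} lo={c,w}
  n8 li={c,w} lo={w}

Interference:
  b↔{c,p,w}
  c↔{b,p,w,y}
  p↔{b,c,w}
  w↔{b,c,p,y}
  y↔{c,w}

N(y) = ["c", "w"]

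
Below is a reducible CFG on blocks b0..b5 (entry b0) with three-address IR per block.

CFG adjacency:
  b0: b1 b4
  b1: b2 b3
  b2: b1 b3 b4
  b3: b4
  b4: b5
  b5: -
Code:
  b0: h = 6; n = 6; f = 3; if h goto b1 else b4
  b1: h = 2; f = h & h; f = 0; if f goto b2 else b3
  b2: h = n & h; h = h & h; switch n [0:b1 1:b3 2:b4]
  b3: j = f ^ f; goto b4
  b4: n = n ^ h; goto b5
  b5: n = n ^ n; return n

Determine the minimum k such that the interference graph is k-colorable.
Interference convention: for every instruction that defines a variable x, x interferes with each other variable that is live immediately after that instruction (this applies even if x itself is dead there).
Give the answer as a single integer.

Answer: 3

Analysis:
Block summaries:
  b0 def {f,h,n} use ∅
  b1 def {f,h} use ∅
  b2 def {h} use {h,n}
  b3 def {j} use {f}
  b4 def {n} use {h,n}
  b5 def {n} use {n}

Backward fixpoint:
  live b0: ∅→{h,n}
  live b1: {n}→{f,h,n}
  live b2: {f,h,n}→{f,h,n}
  live b3: {f,h,n}→{h,n}
  live b4: {h,n}→{n}
  live b5: {n}→∅

Interference:
  f: {h,n}
  h: {f,j,n}
  j: {h,n}
  n: {f,h,j}

Colouring:
  clique {f,h,n} ⇒ need ≥ 3
  3-colouring: R0={h}  R1={n}  R2={f,j}
  χ = 3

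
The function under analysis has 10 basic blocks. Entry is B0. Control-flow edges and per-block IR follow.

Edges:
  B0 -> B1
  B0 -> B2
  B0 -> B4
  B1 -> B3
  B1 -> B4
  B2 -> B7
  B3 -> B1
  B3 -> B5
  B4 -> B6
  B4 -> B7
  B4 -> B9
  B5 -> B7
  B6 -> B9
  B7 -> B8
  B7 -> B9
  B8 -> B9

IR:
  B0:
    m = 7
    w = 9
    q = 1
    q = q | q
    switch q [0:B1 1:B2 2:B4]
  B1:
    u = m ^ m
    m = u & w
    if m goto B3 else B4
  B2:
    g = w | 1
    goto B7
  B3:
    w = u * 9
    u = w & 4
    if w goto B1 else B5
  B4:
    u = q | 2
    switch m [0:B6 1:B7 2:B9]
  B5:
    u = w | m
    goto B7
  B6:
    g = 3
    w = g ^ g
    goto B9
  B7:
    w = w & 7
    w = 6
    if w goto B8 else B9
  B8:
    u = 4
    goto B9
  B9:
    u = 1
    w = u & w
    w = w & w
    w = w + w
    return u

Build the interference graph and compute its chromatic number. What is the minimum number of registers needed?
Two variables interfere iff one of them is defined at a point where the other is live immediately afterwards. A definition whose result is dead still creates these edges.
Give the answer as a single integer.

def/use:
  B0: def={m,q,w} ue=∅
  B1: def={m,u} ue={m,w}
  B2: def={g} ue={w}
  B3: def={u,w} ue={u}
  B4: def={u} ue={m,q}
  B5: def={u} ue={m,w}
  B6: def={g,w} ue=∅
  B7: def={w} ue={w}
  B8: def={u} ue=∅
  B9: def={u,w} ue={w}

Backward fixpoint:
  B0: in=∅ out={m,q,w}
  B1: in={m,q,w} out={m,q,u,w}
  B2: in={w} out={w}
  B3: in={m,q,u} out={m,q,w}
  B4: in={m,q,w} out={w}
  B5: in={m,w} out={w}
  B6: in=∅ out={w}
  B7: in={w} out={w}
  B8: in={w} out={w}
  B9: in={w} out=∅

Interference:
  g↔{w}
  m↔{q,u,w}
  q↔{m,u,w}
  u↔{m,q,w}
  w↔{g,m,q,u}

Chromatic number:
  lower bound: {m,q,u,w} mutually conflict ⇒ χ ≥ 4
  assign g→R1 m→R1 q→R2 u→R3 w→R0 — no edge inside a register ⇒ χ ≤ 4
  χ = 4

Answer: 4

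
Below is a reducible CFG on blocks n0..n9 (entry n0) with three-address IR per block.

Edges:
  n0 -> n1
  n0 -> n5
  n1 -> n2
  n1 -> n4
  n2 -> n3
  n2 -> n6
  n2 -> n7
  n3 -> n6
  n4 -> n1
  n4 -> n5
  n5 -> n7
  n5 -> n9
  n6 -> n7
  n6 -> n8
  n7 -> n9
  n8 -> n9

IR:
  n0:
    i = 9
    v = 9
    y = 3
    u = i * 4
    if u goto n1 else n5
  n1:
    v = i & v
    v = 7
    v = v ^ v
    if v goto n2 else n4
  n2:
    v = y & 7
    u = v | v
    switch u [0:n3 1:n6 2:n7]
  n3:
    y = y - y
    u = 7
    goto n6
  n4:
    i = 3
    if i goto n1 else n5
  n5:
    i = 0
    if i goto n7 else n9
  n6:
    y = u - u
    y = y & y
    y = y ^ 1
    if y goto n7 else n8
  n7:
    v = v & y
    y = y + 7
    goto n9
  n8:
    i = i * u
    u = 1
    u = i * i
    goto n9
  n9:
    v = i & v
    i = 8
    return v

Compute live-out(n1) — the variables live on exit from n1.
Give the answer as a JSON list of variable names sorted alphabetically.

def/use:
  n0: def={i,u,v,y} ue=∅
  n1: def={v} ue={i,v}
  n2: def={u,v} ue={y}
  n3: def={u,y} ue={y}
  n4: def={i} ue=∅
  n5: def={i} ue=∅
  n6: def={y} ue={u}
  n7: def={v,y} ue={v,y}
  n8: def={i,u} ue={i,u}
  n9: def={i,v} ue={i,v}

Backward fixpoint:
  live n0: ∅→{i,v,y}
  live n1: {i,v,y}→{i,v,y}
  live n2: {i,y}→{i,u,v,y}
  live n3: {i,v,y}→{i,u,v}
  live n4: {v,y}→{i,v,y}
  live n5: {v,y}→{i,v,y}
  live n6: {i,u,v}→{i,u,v,y}
  live n7: {i,v,y}→{i,v}
  live n8: {i,u,v}→{i,v}
  live n9: {i,v}→∅

live-out(n1) = ["i", "v", "y"]

Answer: ["i", "v", "y"]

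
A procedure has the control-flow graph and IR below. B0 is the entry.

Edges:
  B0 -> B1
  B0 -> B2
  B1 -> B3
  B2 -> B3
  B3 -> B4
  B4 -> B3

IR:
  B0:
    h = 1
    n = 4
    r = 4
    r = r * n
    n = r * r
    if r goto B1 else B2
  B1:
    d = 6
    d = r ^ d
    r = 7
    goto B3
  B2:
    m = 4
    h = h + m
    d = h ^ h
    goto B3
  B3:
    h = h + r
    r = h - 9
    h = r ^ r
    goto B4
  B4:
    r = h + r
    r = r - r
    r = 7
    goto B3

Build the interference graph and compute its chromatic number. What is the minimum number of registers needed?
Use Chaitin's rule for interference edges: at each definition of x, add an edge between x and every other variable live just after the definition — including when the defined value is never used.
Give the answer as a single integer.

Block summaries:
  B0: {h,n,r} / ∅
  B1: {d,r} / {r}
  B2: {d,h,m} / {h}
  B3: {h,r} / {h,r}
  B4: {r} / {h,r}

Backward fixpoint:
  B0 li=∅ lo={h,r}
  B1 li={h,r} lo={h,r}
  B2 li={h,r} lo={h,r}
  B3 li={h,r} lo={h,r}
  B4 li={h,r} lo={h,r}

Conflict graph:
  d — {h,r}
  h — {d,m,n,r}
  m — {h,r}
  n — {h,r}
  r — {d,h,m,n}

Registers:
  {d,h,r} pairwise interfere (3-clique) ⇒ χ ≥ 3
  3-colouring: r0={h}  r1={r}  r2={d,m,n}
  χ = 3

Answer: 3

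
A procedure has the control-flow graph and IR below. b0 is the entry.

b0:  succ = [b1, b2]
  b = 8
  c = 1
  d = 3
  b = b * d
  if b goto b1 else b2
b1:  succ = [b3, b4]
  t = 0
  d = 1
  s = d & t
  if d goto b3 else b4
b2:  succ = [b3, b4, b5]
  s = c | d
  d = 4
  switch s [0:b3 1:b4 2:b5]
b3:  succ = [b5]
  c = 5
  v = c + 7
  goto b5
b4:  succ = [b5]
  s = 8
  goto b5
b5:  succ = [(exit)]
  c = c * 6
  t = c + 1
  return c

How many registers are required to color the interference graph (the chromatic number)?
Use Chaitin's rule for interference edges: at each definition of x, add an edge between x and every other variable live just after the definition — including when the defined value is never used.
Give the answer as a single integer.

Per-block:
  b0: def={b,c,d} ue=∅
  b1: def={d,s,t} ue=∅
  b2: def={d,s} ue={c,d}
  b3: def={c,v} ue=∅
  b4: def={s} ue=∅
  b5: def={c,t} ue={c}

Liveness:
  live b0: ∅→{c,d}
  live b1: {c}→{c}
  live b2: {c,d}→{c}
  live b3: ∅→{c}
  live b4: {c}→{c}
  live b5: {c}→∅

Interference:
  b: {c,d}
  c: {b,d,s,t,v}
  d: {b,c,s,t}
  s: {c,d}
  t: {c,d}
  v: {c}

Colouring:
  {b,c,d} pairwise interfere (3-clique) ⇒ χ ≥ 3
  assign b→c2 c→c0 d→c1 s→c2 t→c2 v→c1 — no edge inside a register ⇒ χ ≤ 3
  χ = 3

Answer: 3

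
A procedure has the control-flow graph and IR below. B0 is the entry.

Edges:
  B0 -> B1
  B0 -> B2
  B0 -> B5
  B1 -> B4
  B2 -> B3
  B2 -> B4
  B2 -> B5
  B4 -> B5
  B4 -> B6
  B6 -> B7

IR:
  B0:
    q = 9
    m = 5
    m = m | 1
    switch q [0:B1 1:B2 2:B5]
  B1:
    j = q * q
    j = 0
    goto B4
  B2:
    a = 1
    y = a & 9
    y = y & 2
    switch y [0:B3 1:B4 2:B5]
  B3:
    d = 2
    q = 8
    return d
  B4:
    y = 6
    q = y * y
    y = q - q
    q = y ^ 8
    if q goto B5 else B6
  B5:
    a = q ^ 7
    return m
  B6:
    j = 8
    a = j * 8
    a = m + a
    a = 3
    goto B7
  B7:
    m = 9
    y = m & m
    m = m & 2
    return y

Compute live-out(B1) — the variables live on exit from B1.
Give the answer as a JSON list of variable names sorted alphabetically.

Answer: ["m"]

Analysis:
Block summaries:
  B0 def {m,q} use ∅
  B1 def {j} use {q}
  B2 def {a,y} use ∅
  B3 def {d,q} use ∅
  B4 def {q,y} use ∅
  B5 def {a} use {m,q}
  B6 def {a,j} use {m}
  B7 def {m,y} use ∅

Liveness:
  B0 li=∅ lo={m,q}
  B1 li={m,q} lo={m}
  B2 li={m,q} lo={m,q}
  B3 li=∅ lo=∅
  B4 li={m} lo={m,q}
  B5 li={m,q} lo=∅
  B6 li={m} lo=∅
  B7 li=∅ lo=∅

live-out(B1) = ["m"]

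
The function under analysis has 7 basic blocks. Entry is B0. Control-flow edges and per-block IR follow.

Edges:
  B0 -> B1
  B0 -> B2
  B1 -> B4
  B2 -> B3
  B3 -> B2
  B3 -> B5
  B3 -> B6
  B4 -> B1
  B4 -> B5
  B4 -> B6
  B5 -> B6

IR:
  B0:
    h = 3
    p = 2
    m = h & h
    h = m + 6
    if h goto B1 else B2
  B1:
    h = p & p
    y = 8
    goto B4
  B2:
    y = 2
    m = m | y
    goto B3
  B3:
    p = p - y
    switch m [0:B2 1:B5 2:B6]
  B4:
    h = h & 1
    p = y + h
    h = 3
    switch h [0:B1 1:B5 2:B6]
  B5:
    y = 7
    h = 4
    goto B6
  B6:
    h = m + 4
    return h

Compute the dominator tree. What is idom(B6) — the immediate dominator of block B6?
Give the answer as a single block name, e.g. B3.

Answer: B0

Analysis:
idom tree: B1←B0 B2←B0 B3←B2 B4←B1 B5←B0 B6←B0
Dom∩ at merges:
  B1: preds {B0,B4}: {B0} ∩ {B0,B1,B4} = {B0}; idom=B0
  B2: preds {B0,B3}: {B0} ∩ {B0,B2,B3} = {B0}; idom=B0
  B5: preds {B3,B4}: {B0,B2,B3} ∩ {B0,B1,B4} = {B0}; idom=B0
  B6: preds {B3,B4,B5}: {B0,B2,B3} ∩ {B0,B1,B4} ∩ {B0,B5} = {B0}; idom=B0

idom(B6) = B0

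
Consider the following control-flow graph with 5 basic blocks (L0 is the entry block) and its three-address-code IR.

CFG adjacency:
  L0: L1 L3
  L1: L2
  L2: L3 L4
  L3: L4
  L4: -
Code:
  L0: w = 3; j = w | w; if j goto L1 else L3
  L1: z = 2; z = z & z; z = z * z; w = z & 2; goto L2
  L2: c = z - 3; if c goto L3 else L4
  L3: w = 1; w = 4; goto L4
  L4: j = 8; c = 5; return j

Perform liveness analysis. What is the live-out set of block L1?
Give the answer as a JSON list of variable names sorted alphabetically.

Answer: ["z"]

Working:
Per-block:
  L0: def={j,w} ue=∅
  L1: def={w,z} ue=∅
  L2: def={c} ue={z}
  L3: def={w} ue=∅
  L4: def={c,j} ue=∅

Live sets:
  L0: in=∅ out=∅
  L1: in=∅ out={z}
  L2: in={z} out=∅
  L3: in=∅ out=∅
  L4: in=∅ out=∅

live-out(L1) = ["z"]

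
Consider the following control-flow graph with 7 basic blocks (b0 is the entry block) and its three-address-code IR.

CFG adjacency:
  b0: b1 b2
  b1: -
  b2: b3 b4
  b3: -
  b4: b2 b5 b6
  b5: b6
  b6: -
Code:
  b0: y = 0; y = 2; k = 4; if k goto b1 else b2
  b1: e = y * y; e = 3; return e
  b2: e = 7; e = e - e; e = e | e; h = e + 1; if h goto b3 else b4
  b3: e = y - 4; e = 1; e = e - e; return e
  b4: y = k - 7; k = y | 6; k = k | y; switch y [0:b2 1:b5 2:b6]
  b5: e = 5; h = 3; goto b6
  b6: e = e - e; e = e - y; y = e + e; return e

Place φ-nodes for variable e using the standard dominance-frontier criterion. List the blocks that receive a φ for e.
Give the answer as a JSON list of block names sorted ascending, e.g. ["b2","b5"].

Answer: ["b2", "b6"]

Analysis:
idom tree: b1←b0 b2←b0 b3←b2 b4←b2 b5←b4 b6←b4
Dom∩ at merges:
  b2: preds {b0,b4}: {b0} ∩ {b0,b2,b4} = {b0}; idom=b0
  b6: preds {b4,b5}: {b0,b2,b4} ∩ {b0,b2,b4,b5} = {b0,b2,b4}; idom=b4

Frontier:
  join b2 pred b0: · stop@b0
  join b2 pred b4: b4→b2 stop@b0
  join b6 pred b4: · stop@b4
  join b6 pred b5: b5 stop@b4
  DF(b0)=∅
  DF(b1)=∅
  DF(b2)={b2}
  DF(b3)=∅
  DF(b4)={b2}
  DF(b5)={b6}
  DF(b6)=∅

φ for e: defs {b1,b2,b3,b5,b6}
  DF⁺ = {b2,b6}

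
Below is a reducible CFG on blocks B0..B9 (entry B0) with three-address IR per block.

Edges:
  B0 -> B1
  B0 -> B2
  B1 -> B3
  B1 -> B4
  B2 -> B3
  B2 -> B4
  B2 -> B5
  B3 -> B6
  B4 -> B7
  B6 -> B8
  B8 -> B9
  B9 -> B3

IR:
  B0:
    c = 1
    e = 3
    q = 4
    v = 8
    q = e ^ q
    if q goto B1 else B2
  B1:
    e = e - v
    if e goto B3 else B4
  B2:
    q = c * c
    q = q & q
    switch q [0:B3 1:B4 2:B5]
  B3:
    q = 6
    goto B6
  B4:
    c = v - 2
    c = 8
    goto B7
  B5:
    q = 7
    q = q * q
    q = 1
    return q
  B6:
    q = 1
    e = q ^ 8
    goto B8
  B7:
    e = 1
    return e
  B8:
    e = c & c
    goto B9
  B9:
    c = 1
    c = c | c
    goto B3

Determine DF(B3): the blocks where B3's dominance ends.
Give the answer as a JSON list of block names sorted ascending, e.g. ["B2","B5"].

Answer: ["B3"]

Working:
idom tree: B1←B0 B2←B0 B3←B0 B4←B0 B5←B2 B6←B3 B7←B4 B8←B6 B9←B8
Dom at joins:
  B3: preds {B1,B2,B9}: {B0,B1} ∩ {B0,B2} ∩ {B0,B3,B6,B8,B9} = {B0}; idom=B0
  B4: preds {B1,B2}: {B0,B1} ∩ {B0,B2} = {B0}; idom=B0

DF derivation:
  join B3 pred B1: B1 stop@B0
  join B3 pred B2: B2 stop@B0
  join B3 pred B9: B9→B8→B6→B3 stop@B0
  join B4 pred B1: B1 stop@B0
  join B4 pred B2: B2 stop@B0
  B0: DF=∅
  B1: DF={B3,B4}
  B2: DF={B3,B4}
  B3: DF={B3}
  B4: DF=∅
  B5: DF=∅
  B6: DF={B3}
  B7: DF=∅
  B8: DF={B3}
  B9: DF={B3}

DF(B3) = ["B3"]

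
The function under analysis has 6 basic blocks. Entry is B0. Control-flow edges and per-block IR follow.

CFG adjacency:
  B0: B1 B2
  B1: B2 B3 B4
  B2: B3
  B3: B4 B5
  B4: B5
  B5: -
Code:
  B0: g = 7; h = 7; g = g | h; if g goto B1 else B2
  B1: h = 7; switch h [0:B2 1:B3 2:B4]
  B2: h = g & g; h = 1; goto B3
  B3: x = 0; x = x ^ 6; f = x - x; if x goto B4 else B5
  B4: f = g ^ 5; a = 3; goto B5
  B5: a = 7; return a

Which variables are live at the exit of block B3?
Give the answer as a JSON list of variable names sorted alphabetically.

Answer: ["g"]

Analysis:
def/use:
  B0: {g,h} / ∅
  B1: {h} / ∅
  B2: {h} / {g}
  B3: {f,x} / ∅
  B4: {a,f} / {g}
  B5: {a} / ∅

Liveness:
  B0: in=∅ out={g}
  B1: in={g} out={g}
  B2: in={g} out={g}
  B3: in={g} out={g}
  B4: in={g} out=∅
  B5: in=∅ out=∅

live-out(B3) = ["g"]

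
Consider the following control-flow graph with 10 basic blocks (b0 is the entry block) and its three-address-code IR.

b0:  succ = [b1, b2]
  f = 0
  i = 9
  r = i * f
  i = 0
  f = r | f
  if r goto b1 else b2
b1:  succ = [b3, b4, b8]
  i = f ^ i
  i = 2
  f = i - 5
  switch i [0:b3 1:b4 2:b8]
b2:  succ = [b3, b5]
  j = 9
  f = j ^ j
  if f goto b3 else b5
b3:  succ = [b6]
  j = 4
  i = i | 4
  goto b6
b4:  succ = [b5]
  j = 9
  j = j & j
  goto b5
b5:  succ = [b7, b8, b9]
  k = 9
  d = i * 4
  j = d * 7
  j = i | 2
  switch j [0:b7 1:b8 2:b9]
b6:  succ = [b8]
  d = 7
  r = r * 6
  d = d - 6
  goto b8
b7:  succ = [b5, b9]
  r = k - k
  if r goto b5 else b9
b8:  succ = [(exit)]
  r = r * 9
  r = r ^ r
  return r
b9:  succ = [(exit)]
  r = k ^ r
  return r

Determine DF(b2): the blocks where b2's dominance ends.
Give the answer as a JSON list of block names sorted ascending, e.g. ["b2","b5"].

idom tree: b1←b0 b2←b0 b3←b0 b4←b1 b5←b0 b6←b3 b7←b5 b8←b0 b9←b5
Dom at joins:
  b3: preds {b1,b2}: {b0,b1} ∩ {b0,b2} = {b0}; idom=b0
  b5: preds {b2,b4,b7}: {b0,b2} ∩ {b0,b1,b4} ∩ {b0,b5,b7} = {b0}; idom=b0
  b8: preds {b1,b5,b6}: {b0,b1} ∩ {b0,b5} ∩ {b0,b3,b6} = {b0}; idom=b0
  b9: preds {b5,b7}: {b0,b5} ∩ {b0,b5,b7} = {b0,b5}; idom=b5

Frontier:
  join b3 pred b1: b1 stop@b0
  join b3 pred b2: b2 stop@b0
  join b5 pred b2: b2 stop@b0
  join b5 pred b4: b4→b1 stop@b0
  join b5 pred b7: b7→b5 stop@b0
  join b8 pred b1: b1 stop@b0
  join b8 pred b5: b5 stop@b0
  join b8 pred b6: b6→b3 stop@b0
  join b9 pred b5: · stop@b5
  join b9 pred b7: b7 stop@b5
  DF(b0)=∅
  DF(b1)={b3,b5,b8}
  DF(b2)={b3,b5}
  DF(b3)={b8}
  DF(b4)={b5}
  DF(b5)={b5,b8}
  DF(b6)={b8}
  DF(b7)={b5,b9}
  DF(b8)=∅
  DF(b9)=∅

DF(b2) = ["b3", "b5"]

Answer: ["b3", "b5"]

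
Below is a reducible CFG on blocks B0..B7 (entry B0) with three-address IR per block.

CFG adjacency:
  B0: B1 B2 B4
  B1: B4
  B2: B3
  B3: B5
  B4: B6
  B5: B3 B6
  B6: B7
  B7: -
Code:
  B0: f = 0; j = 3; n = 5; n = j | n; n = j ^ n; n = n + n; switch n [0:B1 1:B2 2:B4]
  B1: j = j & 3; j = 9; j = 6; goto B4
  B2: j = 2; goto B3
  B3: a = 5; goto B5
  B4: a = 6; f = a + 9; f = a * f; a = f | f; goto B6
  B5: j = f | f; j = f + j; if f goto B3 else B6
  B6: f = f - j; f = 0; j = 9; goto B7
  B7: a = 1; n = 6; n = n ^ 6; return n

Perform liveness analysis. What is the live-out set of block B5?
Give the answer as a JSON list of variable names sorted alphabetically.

Per-block:
  B0: {f,j,n} / ∅
  B1: {j} / {j}
  B2: {j} / ∅
  B3: {a} / ∅
  B4: {a,f} / ∅
  B5: {j} / {f}
  B6: {f,j} / {f,j}
  B7: {a,n} / ∅

Backward fixpoint:
  live B0: ∅→{f,j}
  live B1: {j}→{j}
  live B2: {f}→{f}
  live B3: {f}→{f}
  live B4: {j}→{f,j}
  live B5: {f}→{f,j}
  live B6: {f,j}→∅
  live B7: ∅→∅

live-out(B5) = ["f", "j"]

Answer: ["f", "j"]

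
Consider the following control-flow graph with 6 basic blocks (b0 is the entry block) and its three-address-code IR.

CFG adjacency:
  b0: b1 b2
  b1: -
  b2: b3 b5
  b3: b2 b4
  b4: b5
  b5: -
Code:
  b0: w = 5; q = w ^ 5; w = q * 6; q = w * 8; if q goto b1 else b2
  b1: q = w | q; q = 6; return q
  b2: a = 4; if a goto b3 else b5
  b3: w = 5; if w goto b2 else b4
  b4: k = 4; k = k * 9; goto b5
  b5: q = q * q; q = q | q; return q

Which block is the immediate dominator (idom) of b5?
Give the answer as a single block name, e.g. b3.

idom tree: b1←b0 b2←b0 b3←b2 b4←b3 b5←b2
Join-block Dom:
  b2: preds {b0,b3}: {b0} ∩ {b0,b2,b3} = {b0}; idom=b0
  b5: preds {b2,b4}: {b0,b2} ∩ {b0,b2,b3,b4} = {b0,b2}; idom=b2

idom(b5) = b2

Answer: b2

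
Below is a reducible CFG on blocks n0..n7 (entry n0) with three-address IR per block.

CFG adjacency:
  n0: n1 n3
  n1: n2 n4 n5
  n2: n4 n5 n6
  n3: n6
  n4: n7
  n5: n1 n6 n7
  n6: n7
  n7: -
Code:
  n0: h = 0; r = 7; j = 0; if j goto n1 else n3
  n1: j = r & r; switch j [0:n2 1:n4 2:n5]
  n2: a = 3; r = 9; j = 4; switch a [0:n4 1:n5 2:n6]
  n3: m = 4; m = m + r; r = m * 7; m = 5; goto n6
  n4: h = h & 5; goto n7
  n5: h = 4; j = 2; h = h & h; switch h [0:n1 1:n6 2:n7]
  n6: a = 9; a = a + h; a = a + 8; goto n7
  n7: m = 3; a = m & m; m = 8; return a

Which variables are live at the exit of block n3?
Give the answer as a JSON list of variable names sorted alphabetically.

def/use:
  n0: def={h,j,r} ue=∅
  n1: def={j} ue={r}
  n2: def={a,j,r} ue=∅
  n3: def={m,r} ue={r}
  n4: def={h} ue={h}
  n5: def={h,j} ue=∅
  n6: def={a} ue={h}
  n7: def={a,m} ue=∅

Live sets:
  live n0: ∅→{h,r}
  live n1: {h,r}→{h,r}
  live n2: {h}→{h,r}
  live n3: {h,r}→{h}
  live n4: {h}→∅
  live n5: {r}→{h,r}
  live n6: {h}→∅
  live n7: ∅→∅

live-out(n3) = ["h"]

Answer: ["h"]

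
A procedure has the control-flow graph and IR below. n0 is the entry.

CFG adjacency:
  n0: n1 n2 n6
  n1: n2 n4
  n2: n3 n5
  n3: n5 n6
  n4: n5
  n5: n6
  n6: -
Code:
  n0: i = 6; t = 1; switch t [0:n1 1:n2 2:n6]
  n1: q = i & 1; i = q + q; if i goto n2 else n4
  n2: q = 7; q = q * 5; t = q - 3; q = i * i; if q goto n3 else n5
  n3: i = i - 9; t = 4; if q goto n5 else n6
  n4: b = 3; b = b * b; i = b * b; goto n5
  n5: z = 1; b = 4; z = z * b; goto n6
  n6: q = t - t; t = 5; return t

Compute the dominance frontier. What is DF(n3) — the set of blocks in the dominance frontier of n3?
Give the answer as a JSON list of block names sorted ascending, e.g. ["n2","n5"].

idom tree: n1←n0 n2←n0 n3←n2 n4←n1 n5←n0 n6←n0
Dom at joins:
  n2: preds {n0,n1}: {n0} ∩ {n0,n1} = {n0}; idom=n0
  n5: preds {n2,n3,n4}: {n0,n2} ∩ {n0,n2,n3} ∩ {n0,n1,n4} = {n0}; idom=n0
  n6: preds {n0,n3,n5}: {n0} ∩ {n0,n2,n3} ∩ {n0,n5} = {n0}; idom=n0

DF walk-up:
  join n2 pred n0: · stop@n0
  join n2 pred n1: n1 stop@n0
  join n5 pred n2: n2 stop@n0
  join n5 pred n3: n3→n2 stop@n0
  join n5 pred n4: n4→n1 stop@n0
  join n6 pred n0: · stop@n0
  join n6 pred n3: n3→n2 stop@n0
  join n6 pred n5: n5 stop@n0
  DF(n0)=∅
  DF(n1)={n2,n5}
  DF(n2)={n5,n6}
  DF(n3)={n5,n6}
  DF(n4)={n5}
  DF(n5)={n6}
  DF(n6)=∅

DF(n3) = ["n5", "n6"]

Answer: ["n5", "n6"]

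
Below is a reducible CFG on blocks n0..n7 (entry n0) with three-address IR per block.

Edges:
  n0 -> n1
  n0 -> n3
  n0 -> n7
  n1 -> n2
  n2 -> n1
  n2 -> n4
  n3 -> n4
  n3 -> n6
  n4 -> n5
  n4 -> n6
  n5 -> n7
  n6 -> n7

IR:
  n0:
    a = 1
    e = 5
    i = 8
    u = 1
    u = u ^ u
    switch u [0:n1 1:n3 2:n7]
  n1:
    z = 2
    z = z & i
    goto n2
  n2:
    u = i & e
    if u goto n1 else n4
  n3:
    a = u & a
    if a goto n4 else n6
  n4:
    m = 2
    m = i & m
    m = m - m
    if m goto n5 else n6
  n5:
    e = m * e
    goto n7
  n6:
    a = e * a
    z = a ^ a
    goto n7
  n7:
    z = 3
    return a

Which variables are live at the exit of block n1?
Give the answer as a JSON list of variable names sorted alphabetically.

def/use:
  n0: {a,e,i,u} / ∅
  n1: {z} / {i}
  n2: {u} / {e,i}
  n3: {a} / {a,u}
  n4: {m} / {i}
  n5: {e} / {e,m}
  n6: {a,z} / {a,e}
  n7: {z} / {a}

Liveness:
  live n0: ∅→{a,e,i,u}
  live n1: {a,e,i}→{a,e,i}
  live n2: {a,e,i}→{a,e,i}
  live n3: {a,e,i,u}→{a,e,i}
  live n4: {a,e,i}→{a,e,m}
  live n5: {a,e,m}→{a}
  live n6: {a,e}→{a}
  live n7: {a}→∅

live-out(n1) = ["a", "e", "i"]

Answer: ["a", "e", "i"]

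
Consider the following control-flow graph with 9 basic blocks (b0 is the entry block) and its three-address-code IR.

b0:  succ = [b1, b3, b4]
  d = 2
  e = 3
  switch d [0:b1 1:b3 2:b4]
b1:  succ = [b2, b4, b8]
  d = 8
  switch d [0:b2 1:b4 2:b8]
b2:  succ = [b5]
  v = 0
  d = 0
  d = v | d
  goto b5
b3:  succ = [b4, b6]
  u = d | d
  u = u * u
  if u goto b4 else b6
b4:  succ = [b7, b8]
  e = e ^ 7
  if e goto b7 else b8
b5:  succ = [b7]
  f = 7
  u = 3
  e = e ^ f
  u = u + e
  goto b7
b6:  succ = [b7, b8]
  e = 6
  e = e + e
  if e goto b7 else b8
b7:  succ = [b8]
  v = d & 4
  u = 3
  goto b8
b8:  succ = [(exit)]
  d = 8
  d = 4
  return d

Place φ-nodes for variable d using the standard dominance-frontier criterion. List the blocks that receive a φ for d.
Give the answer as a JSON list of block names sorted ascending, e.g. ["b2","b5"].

idom tree: b1←b0 b2←b1 b3←b0 b4←b0 b5←b2 b6←b3 b7←b0 b8←b0
Join-block Dom:
  b4: preds {b0,b1,b3}: {b0} ∩ {b0,b1} ∩ {b0,b3} = {b0}; idom=b0
  b7: preds {b4,b5,b6}: {b0,b4} ∩ {b0,b1,b2,b5} ∩ {b0,b3,b6} = {b0}; idom=b0
  b8: preds {b1,b4,b6,b7}: {b0,b1} ∩ {b0,b4} ∩ {b0,b3,b6} ∩ {b0,b7} = {b0}; idom=b0

DF walk-up:
  join b4 pred b0: · stop@b0
  join b4 pred b1: b1 stop@b0
  join b4 pred b3: b3 stop@b0
  join b7 pred b4: b4 stop@b0
  join b7 pred b5: b5→b2→b1 stop@b0
  join b7 pred b6: b6→b3 stop@b0
  join b8 pred b1: b1 stop@b0
  join b8 pred b4: b4 stop@b0
  join b8 pred b6: b6→b3 stop@b0
  join b8 pred b7: b7 stop@b0
  b0 → ∅
  b1 → {b4,b7,b8}
  b2 → {b7}
  b3 → {b4,b7,b8}
  b4 → {b7,b8}
  b5 → {b7}
  b6 → {b7,b8}
  b7 → {b8}
  b8 → ∅

φ for d: defs {b0,b1,b2,b8}
  DF⁺ = {b4,b7,b8}

Answer: ["b4", "b7", "b8"]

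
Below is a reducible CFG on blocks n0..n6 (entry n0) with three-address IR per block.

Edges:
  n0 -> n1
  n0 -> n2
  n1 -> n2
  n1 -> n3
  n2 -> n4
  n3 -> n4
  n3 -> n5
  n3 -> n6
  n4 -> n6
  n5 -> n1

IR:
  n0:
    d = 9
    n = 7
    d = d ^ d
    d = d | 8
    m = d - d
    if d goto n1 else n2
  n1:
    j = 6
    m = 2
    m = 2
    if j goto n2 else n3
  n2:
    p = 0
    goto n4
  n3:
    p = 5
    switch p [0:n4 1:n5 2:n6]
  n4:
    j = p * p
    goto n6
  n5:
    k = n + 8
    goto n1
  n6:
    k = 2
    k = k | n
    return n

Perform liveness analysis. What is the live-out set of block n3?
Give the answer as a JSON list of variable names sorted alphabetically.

Answer: ["n", "p"]

Derivation:
def/use:
  n0: {d,m,n} / ∅
  n1: {j,m} / ∅
  n2: {p} / ∅
  n3: {p} / ∅
  n4: {j} / {p}
  n5: {k} / {n}
  n6: {k} / {n}

Liveness:
  n0 li=∅ lo={n}
  n1 li={n} lo={n}
  n2 li={n} lo={n,p}
  n3 li={n} lo={n,p}
  n4 li={n,p} lo={n}
  n5 li={n} lo={n}
  n6 li={n} lo=∅

live-out(n3) = ["n", "p"]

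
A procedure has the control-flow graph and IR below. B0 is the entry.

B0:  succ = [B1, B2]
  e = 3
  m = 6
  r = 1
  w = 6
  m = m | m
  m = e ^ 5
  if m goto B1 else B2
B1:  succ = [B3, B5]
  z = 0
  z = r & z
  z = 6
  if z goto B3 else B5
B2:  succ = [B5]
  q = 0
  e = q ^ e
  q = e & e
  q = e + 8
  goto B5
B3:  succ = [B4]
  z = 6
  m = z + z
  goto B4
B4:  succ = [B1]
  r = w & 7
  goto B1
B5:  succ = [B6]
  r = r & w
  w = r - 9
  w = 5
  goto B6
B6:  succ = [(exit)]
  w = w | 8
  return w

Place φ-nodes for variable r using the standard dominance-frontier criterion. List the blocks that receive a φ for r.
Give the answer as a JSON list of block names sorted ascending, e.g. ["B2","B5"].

idom tree: B1←B0 B2←B0 B3←B1 B4←B3 B5←B0 B6←B5
Join-block Dom:
  B1: preds {B0,B4}: {B0} ∩ {B0,B1,B3,B4} = {B0}; idom=B0
  B5: preds {B1,B2}: {B0,B1} ∩ {B0,B2} = {B0}; idom=B0

Frontier:
  join B1 pred B0: · stop@B0
  join B1 pred B4: B4→B3→B1 stop@B0
  join B5 pred B1: B1 stop@B0
  join B5 pred B2: B2 stop@B0
  DF(B0)=∅
  DF(B1)={B1,B5}
  DF(B2)={B5}
  DF(B3)={B1}
  DF(B4)={B1}
  DF(B5)=∅
  DF(B6)=∅

φ for r: defs {B0,B4,B5}
  DF⁺ = {B1,B5}

Answer: ["B1", "B5"]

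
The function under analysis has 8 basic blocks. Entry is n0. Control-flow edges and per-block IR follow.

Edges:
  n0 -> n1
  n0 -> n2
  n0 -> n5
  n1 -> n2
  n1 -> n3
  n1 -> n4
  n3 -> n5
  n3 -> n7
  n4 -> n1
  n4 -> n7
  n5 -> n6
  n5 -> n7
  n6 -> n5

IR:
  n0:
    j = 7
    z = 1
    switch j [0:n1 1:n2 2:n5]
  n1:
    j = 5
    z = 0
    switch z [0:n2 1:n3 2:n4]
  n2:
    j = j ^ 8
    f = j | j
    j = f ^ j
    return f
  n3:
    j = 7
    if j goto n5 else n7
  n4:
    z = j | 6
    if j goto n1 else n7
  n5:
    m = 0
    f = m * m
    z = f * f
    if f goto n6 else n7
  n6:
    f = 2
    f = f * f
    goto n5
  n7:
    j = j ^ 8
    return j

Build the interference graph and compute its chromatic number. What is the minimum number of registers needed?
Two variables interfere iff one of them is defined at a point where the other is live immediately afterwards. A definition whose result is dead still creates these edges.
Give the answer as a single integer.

Answer: 3

Analysis:
Per-block:
  n0 def {j,z} use ∅
  n1 def {j,z} use ∅
  n2 def {f,j} use {j}
  n3 def {j} use ∅
  n4 def {z} use {j}
  n5 def {f,m,z} use ∅
  n6 def {f} use ∅
  n7 def {j} use {j}

Live sets:
  n0 li=∅ lo={j}
  n1 li=∅ lo={j}
  n2 li={j} lo=∅
  n3 li=∅ lo={j}
  n4 li={j} lo={j}
  n5 li={j} lo={j}
  n6 li={j} lo={j}
  n7 li={j} lo=∅

Conflict graph:
  f↔{j,z}
  j↔{f,m,z}
  m↔{j}
  z↔{f,j}

Colouring:
  clique {f,j,z} ⇒ need ≥ 3
  3-colouring: c0={j}  c1={f,m}  c2={z}
  χ = 3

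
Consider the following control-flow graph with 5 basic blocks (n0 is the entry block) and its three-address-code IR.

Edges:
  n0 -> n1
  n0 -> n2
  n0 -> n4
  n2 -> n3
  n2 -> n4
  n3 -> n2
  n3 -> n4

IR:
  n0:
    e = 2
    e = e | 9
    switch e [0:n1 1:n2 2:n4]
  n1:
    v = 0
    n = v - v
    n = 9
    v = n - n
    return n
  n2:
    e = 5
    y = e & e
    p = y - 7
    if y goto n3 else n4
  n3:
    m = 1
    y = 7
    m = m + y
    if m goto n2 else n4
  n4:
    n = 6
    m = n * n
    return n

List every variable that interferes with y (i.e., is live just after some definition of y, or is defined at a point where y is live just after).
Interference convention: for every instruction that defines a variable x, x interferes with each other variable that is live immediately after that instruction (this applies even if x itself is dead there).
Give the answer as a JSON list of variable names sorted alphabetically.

Per-block:
  n0 def {e} use ∅
  n1 def {n,v} use ∅
  n2 def {e,p,y} use ∅
  n3 def {m,y} use ∅
  n4 def {m,n} use ∅

Live sets:
  n0 li=∅ lo=∅
  n1 li=∅ lo=∅
  n2 li=∅ lo=∅
  n3 li=∅ lo=∅
  n4 li=∅ lo=∅

Conflict graph:
  e: ∅
  m: {n,y}
  n: {m,v}
  p: {y}
  v: {n}
  y: {m,p}

N(y) = ["m", "p"]

Answer: ["m", "p"]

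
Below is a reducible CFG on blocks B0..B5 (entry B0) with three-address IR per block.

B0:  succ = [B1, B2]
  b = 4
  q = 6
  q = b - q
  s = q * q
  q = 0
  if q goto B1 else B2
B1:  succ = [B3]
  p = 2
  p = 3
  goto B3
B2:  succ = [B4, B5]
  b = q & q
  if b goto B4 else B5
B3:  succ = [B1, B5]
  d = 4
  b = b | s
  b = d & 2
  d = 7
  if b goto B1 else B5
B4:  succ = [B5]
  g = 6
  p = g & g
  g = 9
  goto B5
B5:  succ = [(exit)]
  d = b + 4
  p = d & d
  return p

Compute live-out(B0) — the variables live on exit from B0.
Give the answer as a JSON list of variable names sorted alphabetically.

Block summaries:
  B0: def={b,q,s} ue=∅
  B1: def={p} ue=∅
  B2: def={b} ue={q}
  B3: def={b,d} ue={b,s}
  B4: def={g,p} ue=∅
  B5: def={d,p} ue={b}

Backward fixpoint:
  B0: in=∅ out={b,q,s}
  B1: in={b,s} out={b,s}
  B2: in={q} out={b}
  B3: in={b,s} out={b,s}
  B4: in={b} out={b}
  B5: in={b} out=∅

live-out(B0) = ["b", "q", "s"]

Answer: ["b", "q", "s"]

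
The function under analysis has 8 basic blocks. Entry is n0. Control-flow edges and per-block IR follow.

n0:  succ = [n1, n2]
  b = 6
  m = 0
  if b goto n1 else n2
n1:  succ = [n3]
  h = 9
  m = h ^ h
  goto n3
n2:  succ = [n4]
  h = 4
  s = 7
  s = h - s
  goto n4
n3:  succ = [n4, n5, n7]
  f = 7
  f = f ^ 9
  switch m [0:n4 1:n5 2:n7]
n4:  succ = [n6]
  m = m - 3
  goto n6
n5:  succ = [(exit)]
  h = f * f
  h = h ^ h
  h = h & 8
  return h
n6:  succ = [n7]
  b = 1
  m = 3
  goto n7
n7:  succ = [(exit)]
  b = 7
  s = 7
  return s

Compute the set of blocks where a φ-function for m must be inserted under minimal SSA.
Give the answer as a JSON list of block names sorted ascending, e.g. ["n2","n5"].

idom tree: n1←n0 n2←n0 n3←n1 n4←n0 n5←n3 n6←n4 n7←n0
Dom∩ at merges:
  n4: preds {n2,n3}: {n0,n2} ∩ {n0,n1,n3} = {n0}; idom=n0
  n7: preds {n3,n6}: {n0,n1,n3} ∩ {n0,n4,n6} = {n0}; idom=n0

Frontier:
  n4←n2: walk n2 to n0
  n4←n3: walk n3→n1 to n0
  n7←n3: walk n3→n1 to n0
  n7←n6: walk n6→n4 to n0
  DF(n0)=∅
  DF(n1)={n4,n7}
  DF(n2)={n4}
  DF(n3)={n4,n7}
  DF(n4)={n7}
  DF(n5)=∅
  DF(n6)={n7}
  DF(n7)=∅

φ for m: defs {n0,n1,n4,n6}
  DF⁺ = {n4,n7}

Answer: ["n4", "n7"]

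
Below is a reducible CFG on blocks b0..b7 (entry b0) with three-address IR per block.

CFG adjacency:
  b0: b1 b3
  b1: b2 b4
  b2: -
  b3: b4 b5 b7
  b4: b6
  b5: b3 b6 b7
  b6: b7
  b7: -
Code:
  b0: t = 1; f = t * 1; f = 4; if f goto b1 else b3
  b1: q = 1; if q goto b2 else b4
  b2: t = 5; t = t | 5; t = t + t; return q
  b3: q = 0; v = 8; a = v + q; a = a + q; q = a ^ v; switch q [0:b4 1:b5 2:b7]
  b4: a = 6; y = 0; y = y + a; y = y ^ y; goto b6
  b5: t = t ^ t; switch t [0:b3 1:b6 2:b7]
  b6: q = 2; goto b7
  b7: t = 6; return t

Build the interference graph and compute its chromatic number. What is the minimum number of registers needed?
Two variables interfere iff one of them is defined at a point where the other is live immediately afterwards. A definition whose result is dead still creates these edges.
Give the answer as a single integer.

Answer: 4

Analysis:
Per-block:
  b0 def {f,t} use ∅
  b1 def {q} use ∅
  b2 def {t} use {q}
  b3 def {a,q,v} use ∅
  b4 def {a,y} use ∅
  b5 def {t} use {t}
  b6 def {q} use ∅
  b7 def {t} use ∅

Live sets:
  b0 li=∅ lo={t}
  b1 li=∅ lo={q}
  b2 li={q} lo=∅
  b3 li={t} lo={t}
  b4 li=∅ lo=∅
  b5 li={t} lo={t}
  b6 li=∅ lo=∅
  b7 li=∅ lo=∅

Conflict graph:
  a: {q,t,v,y}
  f: {t}
  q: {a,t,v}
  t: {a,f,q,v}
  v: {a,q,t}
  y: {a}

Chromatic number:
  {a,q,t,v} pairwise interfere (4-clique) ⇒ χ ≥ 4
  assign a→r0 f→r0 q→r2 t→r1 v→r3 y→r1 — no edge inside a register ⇒ χ ≤ 4
  χ = 4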